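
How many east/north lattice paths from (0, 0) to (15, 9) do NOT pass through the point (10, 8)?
Number of paths = 1044956

Total paths from (0, 0) to (15, 9): C(24, 15) = 1307504. Paths through (10, 8): (paths (0, 0) → (10, 8)) × (paths (10, 8) → (15, 9)) = C(18, 10) · C(6, 5) = 43758 · 6 = 262548. Avoidance count = 1307504 − 262548 = 1044956.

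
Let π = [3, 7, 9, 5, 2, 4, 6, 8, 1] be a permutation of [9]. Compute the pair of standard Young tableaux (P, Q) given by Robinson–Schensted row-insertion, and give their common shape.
P = [1, 4, 6, 8] / [2, 5, 9] / [3] / [7];  Q = [1, 2, 3, 8] / [4, 6, 7] / [5] / [9];  common shape = (4, 3, 1, 1)

Row-insert the values π_1, π_2, … into P one at a time, bumping the leftmost entry strictly greater than the inserted value down to the next row. The recording tableau Q records, in position (i, j), the step at which that cell was added to P.
  Insert 3 (step 1): P = [3];  Q = [1]
  Insert 7 (step 2): P = [3, 7];  Q = [1, 2]
  Insert 9 (step 3): P = [3, 7, 9];  Q = [1, 2, 3]
  Insert 5 (step 4): P = [3, 5, 9] / [7];  Q = [1, 2, 3] / [4]
  Insert 2 (step 5): P = [2, 5, 9] / [3] / [7];  Q = [1, 2, 3] / [4] / [5]
  Insert 4 (step 6): P = [2, 4, 9] / [3, 5] / [7];  Q = [1, 2, 3] / [4, 6] / [5]
  Insert 6 (step 7): P = [2, 4, 6] / [3, 5, 9] / [7];  Q = [1, 2, 3] / [4, 6, 7] / [5]
  Insert 8 (step 8): P = [2, 4, 6, 8] / [3, 5, 9] / [7];  Q = [1, 2, 3, 8] / [4, 6, 7] / [5]
  Insert 1 (step 9): P = [1, 4, 6, 8] / [2, 5, 9] / [3] / [7];  Q = [1, 2, 3, 8] / [4, 6, 7] / [5] / [9]
Final shape: (4, 3, 1, 1).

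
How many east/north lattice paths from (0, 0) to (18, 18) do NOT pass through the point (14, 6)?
Number of paths = 9004592100

Total paths from (0, 0) to (18, 18): C(36, 18) = 9075135300. Paths through (14, 6): (paths (0, 0) → (14, 6)) × (paths (14, 6) → (18, 18)) = C(20, 14) · C(16, 4) = 38760 · 1820 = 70543200. Avoidance count = 9075135300 − 70543200 = 9004592100.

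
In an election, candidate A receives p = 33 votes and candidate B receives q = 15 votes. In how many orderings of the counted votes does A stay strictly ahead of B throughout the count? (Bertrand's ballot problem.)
Strict-lead orderings = 409972529754

Total orderings of the 48 votes with 33 for A: C(48, 33) = 1093260079344. By the Bertrand ballot formula (Cycle Lemma / reflection principle), the number of orderings in which A is strictly ahead of B throughout is (p − q)/(p + q) · C(p + q, p) = (33 − 15)/(33 + 15) · 1093260079344 = 409972529754.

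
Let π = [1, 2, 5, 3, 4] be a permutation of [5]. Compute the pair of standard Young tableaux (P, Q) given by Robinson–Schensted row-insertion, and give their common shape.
P = [1, 2, 3, 4] / [5];  Q = [1, 2, 3, 5] / [4];  common shape = (4, 1)

Row-insert the values π_1, π_2, … into P one at a time, bumping the leftmost entry strictly greater than the inserted value down to the next row. The recording tableau Q records, in position (i, j), the step at which that cell was added to P.
  Insert 1 (step 1): P = [1];  Q = [1]
  Insert 2 (step 2): P = [1, 2];  Q = [1, 2]
  Insert 5 (step 3): P = [1, 2, 5];  Q = [1, 2, 3]
  Insert 3 (step 4): P = [1, 2, 3] / [5];  Q = [1, 2, 3] / [4]
  Insert 4 (step 5): P = [1, 2, 3, 4] / [5];  Q = [1, 2, 3, 5] / [4]
Final shape: (4, 1).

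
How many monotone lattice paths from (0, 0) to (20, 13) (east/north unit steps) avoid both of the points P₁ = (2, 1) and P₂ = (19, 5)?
Number of paths = 313465824

Inclusion–exclusion. Total paths: C(33, 20) = 573166440. Through P₁: C(3, 2)·C(30, 18) = 259479675. Through P₂: C(24, 19)·C(9, 1) = 382536. Since P₁ is strictly southwest of P₂, a monotone path through both must visit P₁ then P₂; paths through both = C(3, 2)·C(21, 17)·C(9, 1) = 161595. Avoid both = 573166440 − 259479675 − 382536 + 161595 = 313465824.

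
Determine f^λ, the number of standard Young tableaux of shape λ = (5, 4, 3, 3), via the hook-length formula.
# SYT of shape (5, 4, 3, 3) = 75075

Hook-length formula: f^λ = n! / Π hook(c), product over all cells c of the Young diagram. For λ = (5, 4, 3, 3), n = 15 boxes. Hook lengths by row (left-to-right, top-to-bottom): [8, 7, 6, 3, 1]; [6, 5, 4, 1]; [4, 3, 2]; [3, 2, 1]. Product of hooks = 17418240. So f^λ = 15! / 17418240 = 1307674368000 / 17418240 = 75075.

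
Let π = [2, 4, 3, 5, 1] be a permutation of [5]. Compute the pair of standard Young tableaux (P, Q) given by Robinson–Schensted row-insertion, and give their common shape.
P = [1, 3, 5] / [2] / [4];  Q = [1, 2, 4] / [3] / [5];  common shape = (3, 1, 1)

Row-insert the values π_1, π_2, … into P one at a time, bumping the leftmost entry strictly greater than the inserted value down to the next row. The recording tableau Q records, in position (i, j), the step at which that cell was added to P.
  Insert 2 (step 1): P = [2];  Q = [1]
  Insert 4 (step 2): P = [2, 4];  Q = [1, 2]
  Insert 3 (step 3): P = [2, 3] / [4];  Q = [1, 2] / [3]
  Insert 5 (step 4): P = [2, 3, 5] / [4];  Q = [1, 2, 4] / [3]
  Insert 1 (step 5): P = [1, 3, 5] / [2] / [4];  Q = [1, 2, 4] / [3] / [5]
Final shape: (3, 1, 1).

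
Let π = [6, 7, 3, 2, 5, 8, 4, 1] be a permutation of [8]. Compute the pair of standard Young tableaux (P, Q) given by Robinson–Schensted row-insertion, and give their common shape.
P = [1, 4, 8] / [2, 5] / [3, 7] / [6];  Q = [1, 2, 6] / [3, 5] / [4, 7] / [8];  common shape = (3, 2, 2, 1)

Row-insert the values π_1, π_2, … into P one at a time, bumping the leftmost entry strictly greater than the inserted value down to the next row. The recording tableau Q records, in position (i, j), the step at which that cell was added to P.
  Insert 6 (step 1): P = [6];  Q = [1]
  Insert 7 (step 2): P = [6, 7];  Q = [1, 2]
  Insert 3 (step 3): P = [3, 7] / [6];  Q = [1, 2] / [3]
  Insert 2 (step 4): P = [2, 7] / [3] / [6];  Q = [1, 2] / [3] / [4]
  Insert 5 (step 5): P = [2, 5] / [3, 7] / [6];  Q = [1, 2] / [3, 5] / [4]
  Insert 8 (step 6): P = [2, 5, 8] / [3, 7] / [6];  Q = [1, 2, 6] / [3, 5] / [4]
  Insert 4 (step 7): P = [2, 4, 8] / [3, 5] / [6, 7];  Q = [1, 2, 6] / [3, 5] / [4, 7]
  Insert 1 (step 8): P = [1, 4, 8] / [2, 5] / [3, 7] / [6];  Q = [1, 2, 6] / [3, 5] / [4, 7] / [8]
Final shape: (3, 2, 2, 1).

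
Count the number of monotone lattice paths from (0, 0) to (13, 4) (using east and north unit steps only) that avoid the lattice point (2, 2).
Number of paths = 1912

Total paths from (0, 0) to (13, 4): C(17, 13) = 2380. Paths through (2, 2): (paths (0, 0) → (2, 2)) × (paths (2, 2) → (13, 4)) = C(4, 2) · C(13, 11) = 6 · 78 = 468. Avoidance count = 2380 − 468 = 1912.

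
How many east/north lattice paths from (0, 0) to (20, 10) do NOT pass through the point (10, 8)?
Number of paths = 27156987

Total paths from (0, 0) to (20, 10): C(30, 20) = 30045015. Paths through (10, 8): (paths (0, 0) → (10, 8)) × (paths (10, 8) → (20, 10)) = C(18, 10) · C(12, 10) = 43758 · 66 = 2888028. Avoidance count = 30045015 − 2888028 = 27156987.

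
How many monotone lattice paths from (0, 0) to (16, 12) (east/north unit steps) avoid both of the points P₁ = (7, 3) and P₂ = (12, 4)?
Number of paths = 24042855

Inclusion–exclusion. Total paths: C(28, 16) = 30421755. Through P₁: C(10, 7)·C(18, 9) = 5834400. Through P₂: C(16, 12)·C(12, 4) = 900900. Since P₁ is strictly southwest of P₂, a monotone path through both must visit P₁ then P₂; paths through both = C(10, 7)·C(6, 5)·C(12, 4) = 356400. Avoid both = 30421755 − 5834400 − 900900 + 356400 = 24042855.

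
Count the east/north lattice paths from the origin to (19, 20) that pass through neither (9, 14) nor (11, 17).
Number of paths = 60184330690

Inclusion–exclusion. Total paths: C(39, 19) = 68923264410. Through P₁: C(23, 9)·C(16, 10) = 6544057520. Through P₂: C(28, 11)·C(11, 8) = 3543239700. Since P₁ is strictly southwest of P₂, a monotone path through both must visit P₁ then P₂; paths through both = C(23, 9)·C(5, 2)·C(11, 8) = 1348363500. Avoid both = 68923264410 − 6544057520 − 3543239700 + 1348363500 = 60184330690.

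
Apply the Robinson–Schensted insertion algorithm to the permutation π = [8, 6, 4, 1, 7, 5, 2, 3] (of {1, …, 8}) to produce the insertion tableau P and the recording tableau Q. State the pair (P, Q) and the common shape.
P = [1, 2, 3] / [4, 5] / [6, 7] / [8];  Q = [1, 5, 8] / [2, 6] / [3, 7] / [4];  common shape = (3, 2, 2, 1)

Row-insert the values π_1, π_2, … into P one at a time, bumping the leftmost entry strictly greater than the inserted value down to the next row. The recording tableau Q records, in position (i, j), the step at which that cell was added to P.
  Insert 8 (step 1): P = [8];  Q = [1]
  Insert 6 (step 2): P = [6] / [8];  Q = [1] / [2]
  Insert 4 (step 3): P = [4] / [6] / [8];  Q = [1] / [2] / [3]
  Insert 1 (step 4): P = [1] / [4] / [6] / [8];  Q = [1] / [2] / [3] / [4]
  Insert 7 (step 5): P = [1, 7] / [4] / [6] / [8];  Q = [1, 5] / [2] / [3] / [4]
  Insert 5 (step 6): P = [1, 5] / [4, 7] / [6] / [8];  Q = [1, 5] / [2, 6] / [3] / [4]
  Insert 2 (step 7): P = [1, 2] / [4, 5] / [6, 7] / [8];  Q = [1, 5] / [2, 6] / [3, 7] / [4]
  Insert 3 (step 8): P = [1, 2, 3] / [4, 5] / [6, 7] / [8];  Q = [1, 5, 8] / [2, 6] / [3, 7] / [4]
Final shape: (3, 2, 2, 1).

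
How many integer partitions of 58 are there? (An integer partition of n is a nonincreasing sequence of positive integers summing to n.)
p(58) = 715220

Compute p(n) via the recurrence p(n, m) = p(n, m−1) + p(n−m, m), where p(n, m) counts partitions of n with all parts ≤ m and p(n) = p(n, n). The base cases are p(0, m) = 1 and p(n, 0) = 0 for n > 0. Filling the table yields p(58) = 715220. (Euler's pentagonal recurrence is an alternative.)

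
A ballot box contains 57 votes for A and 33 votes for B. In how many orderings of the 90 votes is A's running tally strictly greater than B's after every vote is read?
Strict-lead orderings = 1125836284829676122164848

Total orderings of the 90 votes with 57 for A: C(90, 57) = 4221886068111285458118180. By the Bertrand ballot formula (Cycle Lemma / reflection principle), the number of orderings in which A is strictly ahead of B throughout is (p − q)/(p + q) · C(p + q, p) = (57 − 33)/(57 + 33) · 4221886068111285458118180 = 1125836284829676122164848.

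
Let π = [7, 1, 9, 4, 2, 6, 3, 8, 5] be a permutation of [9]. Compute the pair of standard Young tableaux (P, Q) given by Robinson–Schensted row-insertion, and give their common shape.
P = [1, 2, 3, 5] / [4, 6, 8] / [7, 9];  Q = [1, 3, 6, 8] / [2, 4, 9] / [5, 7];  common shape = (4, 3, 2)

Row-insert the values π_1, π_2, … into P one at a time, bumping the leftmost entry strictly greater than the inserted value down to the next row. The recording tableau Q records, in position (i, j), the step at which that cell was added to P.
  Insert 7 (step 1): P = [7];  Q = [1]
  Insert 1 (step 2): P = [1] / [7];  Q = [1] / [2]
  Insert 9 (step 3): P = [1, 9] / [7];  Q = [1, 3] / [2]
  Insert 4 (step 4): P = [1, 4] / [7, 9];  Q = [1, 3] / [2, 4]
  Insert 2 (step 5): P = [1, 2] / [4, 9] / [7];  Q = [1, 3] / [2, 4] / [5]
  Insert 6 (step 6): P = [1, 2, 6] / [4, 9] / [7];  Q = [1, 3, 6] / [2, 4] / [5]
  Insert 3 (step 7): P = [1, 2, 3] / [4, 6] / [7, 9];  Q = [1, 3, 6] / [2, 4] / [5, 7]
  Insert 8 (step 8): P = [1, 2, 3, 8] / [4, 6] / [7, 9];  Q = [1, 3, 6, 8] / [2, 4] / [5, 7]
  Insert 5 (step 9): P = [1, 2, 3, 5] / [4, 6, 8] / [7, 9];  Q = [1, 3, 6, 8] / [2, 4, 9] / [5, 7]
Final shape: (4, 3, 2).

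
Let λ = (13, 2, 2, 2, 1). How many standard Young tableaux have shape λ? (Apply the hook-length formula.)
# SYT of shape (13, 2, 2, 2, 1) = 663936

Hook-length formula: f^λ = n! / Π hook(c), product over all cells c of the Young diagram. For λ = (13, 2, 2, 2, 1), n = 20 boxes. Hook lengths by row (left-to-right, top-to-bottom): [17, 15, 11, 10, 9, 8, 7, 6, 5, 4, 3, 2, 1]; [5, 3]; [4, 2]; [3, 1]; [1]. Product of hooks = 3664362240000. So f^λ = 20! / 3664362240000 = 2432902008176640000 / 3664362240000 = 663936.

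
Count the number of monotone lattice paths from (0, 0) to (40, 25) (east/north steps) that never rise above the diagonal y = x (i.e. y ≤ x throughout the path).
Number of paths = 254317141159466112

By the reflection principle (André's argument), the number of monotone paths to (40, 25) with n ≤ m that never go above y = x is C(65, 40) − C(65, 41) = 651687674221131912 − 397370533061665800 = 254317141159466112.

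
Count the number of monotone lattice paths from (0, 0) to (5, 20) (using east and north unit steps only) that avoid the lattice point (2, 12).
Number of paths = 38115

Total paths from (0, 0) to (5, 20): C(25, 5) = 53130. Paths through (2, 12): (paths (0, 0) → (2, 12)) × (paths (2, 12) → (5, 20)) = C(14, 2) · C(11, 3) = 91 · 165 = 15015. Avoidance count = 53130 − 15015 = 38115.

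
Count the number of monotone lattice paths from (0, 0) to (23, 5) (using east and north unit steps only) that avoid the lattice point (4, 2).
Number of paths = 75180

Total paths from (0, 0) to (23, 5): C(28, 23) = 98280. Paths through (4, 2): (paths (0, 0) → (4, 2)) × (paths (4, 2) → (23, 5)) = C(6, 4) · C(22, 19) = 15 · 1540 = 23100. Avoidance count = 98280 − 23100 = 75180.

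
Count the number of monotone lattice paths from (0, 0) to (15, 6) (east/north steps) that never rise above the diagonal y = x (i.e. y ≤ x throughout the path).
Number of paths = 33915

By the reflection principle (André's argument), the number of monotone paths to (15, 6) with n ≤ m that never go above y = x is C(21, 15) − C(21, 16) = 54264 − 20349 = 33915.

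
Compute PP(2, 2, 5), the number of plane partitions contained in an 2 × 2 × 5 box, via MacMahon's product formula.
PP(2, 2, 5) = 196

Evaluate the triple product over i = 1..2, j = 1..2, k = 1..5. The factors are (2/1) · (3/2) · (4/3) · (5/4) · (6/5) · (3/2) · (4/3) · (5/4) · … (20 factors total). The numerators and denominators telescope so the product is an integer; carrying out the multiplication exactly gives PP(2, 2, 5) = 196.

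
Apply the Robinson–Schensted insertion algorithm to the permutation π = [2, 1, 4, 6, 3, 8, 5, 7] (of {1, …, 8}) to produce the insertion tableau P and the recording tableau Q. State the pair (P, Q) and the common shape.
P = [1, 3, 5, 7] / [2, 4, 6, 8];  Q = [1, 3, 4, 6] / [2, 5, 7, 8];  common shape = (4, 4)

Row-insert the values π_1, π_2, … into P one at a time, bumping the leftmost entry strictly greater than the inserted value down to the next row. The recording tableau Q records, in position (i, j), the step at which that cell was added to P.
  Insert 2 (step 1): P = [2];  Q = [1]
  Insert 1 (step 2): P = [1] / [2];  Q = [1] / [2]
  Insert 4 (step 3): P = [1, 4] / [2];  Q = [1, 3] / [2]
  Insert 6 (step 4): P = [1, 4, 6] / [2];  Q = [1, 3, 4] / [2]
  Insert 3 (step 5): P = [1, 3, 6] / [2, 4];  Q = [1, 3, 4] / [2, 5]
  Insert 8 (step 6): P = [1, 3, 6, 8] / [2, 4];  Q = [1, 3, 4, 6] / [2, 5]
  Insert 5 (step 7): P = [1, 3, 5, 8] / [2, 4, 6];  Q = [1, 3, 4, 6] / [2, 5, 7]
  Insert 7 (step 8): P = [1, 3, 5, 7] / [2, 4, 6, 8];  Q = [1, 3, 4, 6] / [2, 5, 7, 8]
Final shape: (4, 4).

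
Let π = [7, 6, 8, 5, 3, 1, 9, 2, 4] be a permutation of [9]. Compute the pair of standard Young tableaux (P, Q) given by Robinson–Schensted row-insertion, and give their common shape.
P = [1, 2, 4] / [3, 8, 9] / [5] / [6] / [7];  Q = [1, 3, 7] / [2, 8, 9] / [4] / [5] / [6];  common shape = (3, 3, 1, 1, 1)

Row-insert the values π_1, π_2, … into P one at a time, bumping the leftmost entry strictly greater than the inserted value down to the next row. The recording tableau Q records, in position (i, j), the step at which that cell was added to P.
  Insert 7 (step 1): P = [7];  Q = [1]
  Insert 6 (step 2): P = [6] / [7];  Q = [1] / [2]
  Insert 8 (step 3): P = [6, 8] / [7];  Q = [1, 3] / [2]
  Insert 5 (step 4): P = [5, 8] / [6] / [7];  Q = [1, 3] / [2] / [4]
  Insert 3 (step 5): P = [3, 8] / [5] / [6] / [7];  Q = [1, 3] / [2] / [4] / [5]
  Insert 1 (step 6): P = [1, 8] / [3] / [5] / [6] / [7];  Q = [1, 3] / [2] / [4] / [5] / [6]
  Insert 9 (step 7): P = [1, 8, 9] / [3] / [5] / [6] / [7];  Q = [1, 3, 7] / [2] / [4] / [5] / [6]
  Insert 2 (step 8): P = [1, 2, 9] / [3, 8] / [5] / [6] / [7];  Q = [1, 3, 7] / [2, 8] / [4] / [5] / [6]
  Insert 4 (step 9): P = [1, 2, 4] / [3, 8, 9] / [5] / [6] / [7];  Q = [1, 3, 7] / [2, 8, 9] / [4] / [5] / [6]
Final shape: (3, 3, 1, 1, 1).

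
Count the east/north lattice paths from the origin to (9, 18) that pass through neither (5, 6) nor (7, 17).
Number of paths = 2915781

Inclusion–exclusion. Total paths: C(27, 9) = 4686825. Through P₁: C(11, 5)·C(16, 4) = 840840. Through P₂: C(24, 7)·C(3, 2) = 1038312. Since P₁ is strictly southwest of P₂, a monotone path through both must visit P₁ then P₂; paths through both = C(11, 5)·C(13, 2)·C(3, 2) = 108108. Avoid both = 4686825 − 840840 − 1038312 + 108108 = 2915781.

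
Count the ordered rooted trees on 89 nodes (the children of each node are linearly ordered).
C_88 = 64633260585762914370496637486146181462681535261000

These ordered rooted trees are counted by the Catalan number C_n = (1/(n + 1)) · C(2n, n). For n = 88: C_88 = (1/89) · C(176, 88) = 5752360192132899378974200736267010150178656638229000/89 = 64633260585762914370496637486146181462681535261000.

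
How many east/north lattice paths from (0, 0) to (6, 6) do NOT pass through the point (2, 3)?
Number of paths = 574

Total paths from (0, 0) to (6, 6): C(12, 6) = 924. Paths through (2, 3): (paths (0, 0) → (2, 3)) × (paths (2, 3) → (6, 6)) = C(5, 2) · C(7, 4) = 10 · 35 = 350. Avoidance count = 924 − 350 = 574.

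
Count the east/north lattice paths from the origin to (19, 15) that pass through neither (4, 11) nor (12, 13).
Number of paths = 1665677280

Inclusion–exclusion. Total paths: C(34, 19) = 1855967520. Through P₁: C(15, 4)·C(19, 15) = 5290740. Through P₂: C(25, 12)·C(9, 7) = 187210800. Since P₁ is strictly southwest of P₂, a monotone path through both must visit P₁ then P₂; paths through both = C(15, 4)·C(10, 8)·C(9, 7) = 2211300. Avoid both = 1855967520 − 5290740 − 187210800 + 2211300 = 1665677280.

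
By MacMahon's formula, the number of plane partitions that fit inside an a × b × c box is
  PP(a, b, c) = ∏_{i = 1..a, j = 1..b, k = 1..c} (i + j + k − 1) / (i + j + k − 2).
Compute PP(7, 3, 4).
PP(7, 3, 4) = 1557270

Evaluate the triple product over i = 1..7, j = 1..3, k = 1..4. The factors are (2/1) · (3/2) · (4/3) · (5/4) · (3/2) · (4/3) · (5/4) · (6/5) · … (84 factors total). The numerators and denominators telescope so the product is an integer; carrying out the multiplication exactly gives PP(7, 3, 4) = 1557270.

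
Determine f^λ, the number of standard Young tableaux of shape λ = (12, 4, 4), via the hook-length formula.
# SYT of shape (12, 4, 4) = 872100

Hook-length formula: f^λ = n! / Π hook(c), product over all cells c of the Young diagram. For λ = (12, 4, 4), n = 20 boxes. Hook lengths by row (left-to-right, top-to-bottom): [14, 13, 12, 11, 8, 7, 6, 5, 4, 3, 2, 1]; [5, 4, 3, 2]; [4, 3, 2, 1]. Product of hooks = 2789705318400. So f^λ = 20! / 2789705318400 = 2432902008176640000 / 2789705318400 = 872100.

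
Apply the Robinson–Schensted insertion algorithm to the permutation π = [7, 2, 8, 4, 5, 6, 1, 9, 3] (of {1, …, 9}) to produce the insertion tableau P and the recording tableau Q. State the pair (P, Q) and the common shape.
P = [1, 3, 5, 6, 9] / [2, 4] / [7, 8];  Q = [1, 3, 5, 6, 8] / [2, 4] / [7, 9];  common shape = (5, 2, 2)

Row-insert the values π_1, π_2, … into P one at a time, bumping the leftmost entry strictly greater than the inserted value down to the next row. The recording tableau Q records, in position (i, j), the step at which that cell was added to P.
  Insert 7 (step 1): P = [7];  Q = [1]
  Insert 2 (step 2): P = [2] / [7];  Q = [1] / [2]
  Insert 8 (step 3): P = [2, 8] / [7];  Q = [1, 3] / [2]
  Insert 4 (step 4): P = [2, 4] / [7, 8];  Q = [1, 3] / [2, 4]
  Insert 5 (step 5): P = [2, 4, 5] / [7, 8];  Q = [1, 3, 5] / [2, 4]
  Insert 6 (step 6): P = [2, 4, 5, 6] / [7, 8];  Q = [1, 3, 5, 6] / [2, 4]
  Insert 1 (step 7): P = [1, 4, 5, 6] / [2, 8] / [7];  Q = [1, 3, 5, 6] / [2, 4] / [7]
  Insert 9 (step 8): P = [1, 4, 5, 6, 9] / [2, 8] / [7];  Q = [1, 3, 5, 6, 8] / [2, 4] / [7]
  Insert 3 (step 9): P = [1, 3, 5, 6, 9] / [2, 4] / [7, 8];  Q = [1, 3, 5, 6, 8] / [2, 4] / [7, 9]
Final shape: (5, 2, 2).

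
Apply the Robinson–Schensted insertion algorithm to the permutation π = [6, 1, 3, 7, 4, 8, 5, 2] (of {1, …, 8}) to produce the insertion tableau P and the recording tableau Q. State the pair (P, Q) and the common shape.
P = [1, 2, 4, 5] / [3, 7, 8] / [6];  Q = [1, 3, 4, 6] / [2, 5, 7] / [8];  common shape = (4, 3, 1)

Row-insert the values π_1, π_2, … into P one at a time, bumping the leftmost entry strictly greater than the inserted value down to the next row. The recording tableau Q records, in position (i, j), the step at which that cell was added to P.
  Insert 6 (step 1): P = [6];  Q = [1]
  Insert 1 (step 2): P = [1] / [6];  Q = [1] / [2]
  Insert 3 (step 3): P = [1, 3] / [6];  Q = [1, 3] / [2]
  Insert 7 (step 4): P = [1, 3, 7] / [6];  Q = [1, 3, 4] / [2]
  Insert 4 (step 5): P = [1, 3, 4] / [6, 7];  Q = [1, 3, 4] / [2, 5]
  Insert 8 (step 6): P = [1, 3, 4, 8] / [6, 7];  Q = [1, 3, 4, 6] / [2, 5]
  Insert 5 (step 7): P = [1, 3, 4, 5] / [6, 7, 8];  Q = [1, 3, 4, 6] / [2, 5, 7]
  Insert 2 (step 8): P = [1, 2, 4, 5] / [3, 7, 8] / [6];  Q = [1, 3, 4, 6] / [2, 5, 7] / [8]
Final shape: (4, 3, 1).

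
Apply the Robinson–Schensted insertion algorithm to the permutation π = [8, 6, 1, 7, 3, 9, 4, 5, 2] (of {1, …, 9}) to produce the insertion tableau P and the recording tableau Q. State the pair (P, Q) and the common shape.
P = [1, 2, 4, 5] / [3, 7, 9] / [6] / [8];  Q = [1, 4, 6, 8] / [2, 5, 7] / [3] / [9];  common shape = (4, 3, 1, 1)

Row-insert the values π_1, π_2, … into P one at a time, bumping the leftmost entry strictly greater than the inserted value down to the next row. The recording tableau Q records, in position (i, j), the step at which that cell was added to P.
  Insert 8 (step 1): P = [8];  Q = [1]
  Insert 6 (step 2): P = [6] / [8];  Q = [1] / [2]
  Insert 1 (step 3): P = [1] / [6] / [8];  Q = [1] / [2] / [3]
  Insert 7 (step 4): P = [1, 7] / [6] / [8];  Q = [1, 4] / [2] / [3]
  Insert 3 (step 5): P = [1, 3] / [6, 7] / [8];  Q = [1, 4] / [2, 5] / [3]
  Insert 9 (step 6): P = [1, 3, 9] / [6, 7] / [8];  Q = [1, 4, 6] / [2, 5] / [3]
  Insert 4 (step 7): P = [1, 3, 4] / [6, 7, 9] / [8];  Q = [1, 4, 6] / [2, 5, 7] / [3]
  Insert 5 (step 8): P = [1, 3, 4, 5] / [6, 7, 9] / [8];  Q = [1, 4, 6, 8] / [2, 5, 7] / [3]
  Insert 2 (step 9): P = [1, 2, 4, 5] / [3, 7, 9] / [6] / [8];  Q = [1, 4, 6, 8] / [2, 5, 7] / [3] / [9]
Final shape: (4, 3, 1, 1).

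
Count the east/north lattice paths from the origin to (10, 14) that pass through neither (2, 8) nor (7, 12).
Number of paths = 1378941

Inclusion–exclusion. Total paths: C(24, 10) = 1961256. Through P₁: C(10, 2)·C(14, 8) = 135135. Through P₂: C(19, 7)·C(5, 3) = 503880. Since P₁ is strictly southwest of P₂, a monotone path through both must visit P₁ then P₂; paths through both = C(10, 2)·C(9, 5)·C(5, 3) = 56700. Avoid both = 1961256 − 135135 − 503880 + 56700 = 1378941.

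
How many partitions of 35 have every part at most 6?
p(35, parts ≤ 6) = 2172

Use the recurrence p(n, m) = p(n, m−1) + p(n−m, m): either the largest part is < m (count p(n, m−1)) or the largest part is exactly m (remove one copy of m, count p(n−m, m)). With p(0, ·) = 1 this gives p(35, parts ≤ 6) = 2172. (By conjugating Young diagrams, this also counts partitions of 35 into at most 6 parts.)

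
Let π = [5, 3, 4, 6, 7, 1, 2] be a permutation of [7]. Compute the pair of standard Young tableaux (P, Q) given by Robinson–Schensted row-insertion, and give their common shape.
P = [1, 2, 6, 7] / [3, 4] / [5];  Q = [1, 3, 4, 5] / [2, 7] / [6];  common shape = (4, 2, 1)

Row-insert the values π_1, π_2, … into P one at a time, bumping the leftmost entry strictly greater than the inserted value down to the next row. The recording tableau Q records, in position (i, j), the step at which that cell was added to P.
  Insert 5 (step 1): P = [5];  Q = [1]
  Insert 3 (step 2): P = [3] / [5];  Q = [1] / [2]
  Insert 4 (step 3): P = [3, 4] / [5];  Q = [1, 3] / [2]
  Insert 6 (step 4): P = [3, 4, 6] / [5];  Q = [1, 3, 4] / [2]
  Insert 7 (step 5): P = [3, 4, 6, 7] / [5];  Q = [1, 3, 4, 5] / [2]
  Insert 1 (step 6): P = [1, 4, 6, 7] / [3] / [5];  Q = [1, 3, 4, 5] / [2] / [6]
  Insert 2 (step 7): P = [1, 2, 6, 7] / [3, 4] / [5];  Q = [1, 3, 4, 5] / [2, 7] / [6]
Final shape: (4, 2, 1).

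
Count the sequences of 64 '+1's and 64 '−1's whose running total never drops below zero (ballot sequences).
C_64 = 368479169875816659479009042713546950

These ballot sequences are counted by the Catalan number C_n = (1/(n + 1)) · C(2n, n). For n = 64: C_64 = (1/65) · C(128, 64) = 23951146041928082866135587776380551750/65 = 368479169875816659479009042713546950.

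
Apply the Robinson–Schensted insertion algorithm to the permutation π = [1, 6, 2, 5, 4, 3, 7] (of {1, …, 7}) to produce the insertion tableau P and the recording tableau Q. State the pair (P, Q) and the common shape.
P = [1, 2, 3, 7] / [4] / [5] / [6];  Q = [1, 2, 4, 7] / [3] / [5] / [6];  common shape = (4, 1, 1, 1)

Row-insert the values π_1, π_2, … into P one at a time, bumping the leftmost entry strictly greater than the inserted value down to the next row. The recording tableau Q records, in position (i, j), the step at which that cell was added to P.
  Insert 1 (step 1): P = [1];  Q = [1]
  Insert 6 (step 2): P = [1, 6];  Q = [1, 2]
  Insert 2 (step 3): P = [1, 2] / [6];  Q = [1, 2] / [3]
  Insert 5 (step 4): P = [1, 2, 5] / [6];  Q = [1, 2, 4] / [3]
  Insert 4 (step 5): P = [1, 2, 4] / [5] / [6];  Q = [1, 2, 4] / [3] / [5]
  Insert 3 (step 6): P = [1, 2, 3] / [4] / [5] / [6];  Q = [1, 2, 4] / [3] / [5] / [6]
  Insert 7 (step 7): P = [1, 2, 3, 7] / [4] / [5] / [6];  Q = [1, 2, 4, 7] / [3] / [5] / [6]
Final shape: (4, 1, 1, 1).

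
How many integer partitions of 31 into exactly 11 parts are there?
p(31, 11 parts) = 560

Partitions of n into exactly k parts are in bijection with partitions of n − k into at most k parts (subtract 1 from each part). So p(31, exactly 11) = p(20, parts ≤ 11). Computing via the recurrence p(m, j) = p(m, j−1) + p(m−j, j) gives 560.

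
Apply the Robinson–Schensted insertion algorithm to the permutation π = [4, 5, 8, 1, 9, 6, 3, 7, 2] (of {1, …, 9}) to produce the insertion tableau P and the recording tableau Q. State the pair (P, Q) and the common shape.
P = [1, 2, 6, 7] / [3, 5, 9] / [4] / [8];  Q = [1, 2, 3, 5] / [4, 6, 8] / [7] / [9];  common shape = (4, 3, 1, 1)

Row-insert the values π_1, π_2, … into P one at a time, bumping the leftmost entry strictly greater than the inserted value down to the next row. The recording tableau Q records, in position (i, j), the step at which that cell was added to P.
  Insert 4 (step 1): P = [4];  Q = [1]
  Insert 5 (step 2): P = [4, 5];  Q = [1, 2]
  Insert 8 (step 3): P = [4, 5, 8];  Q = [1, 2, 3]
  Insert 1 (step 4): P = [1, 5, 8] / [4];  Q = [1, 2, 3] / [4]
  Insert 9 (step 5): P = [1, 5, 8, 9] / [4];  Q = [1, 2, 3, 5] / [4]
  Insert 6 (step 6): P = [1, 5, 6, 9] / [4, 8];  Q = [1, 2, 3, 5] / [4, 6]
  Insert 3 (step 7): P = [1, 3, 6, 9] / [4, 5] / [8];  Q = [1, 2, 3, 5] / [4, 6] / [7]
  Insert 7 (step 8): P = [1, 3, 6, 7] / [4, 5, 9] / [8];  Q = [1, 2, 3, 5] / [4, 6, 8] / [7]
  Insert 2 (step 9): P = [1, 2, 6, 7] / [3, 5, 9] / [4] / [8];  Q = [1, 2, 3, 5] / [4, 6, 8] / [7] / [9]
Final shape: (4, 3, 1, 1).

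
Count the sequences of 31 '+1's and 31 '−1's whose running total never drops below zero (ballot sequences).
C_31 = 14544636039226909

These ballot sequences are counted by the Catalan number C_n = (1/(n + 1)) · C(2n, n). For n = 31: C_31 = (1/32) · C(62, 31) = 465428353255261088/32 = 14544636039226909.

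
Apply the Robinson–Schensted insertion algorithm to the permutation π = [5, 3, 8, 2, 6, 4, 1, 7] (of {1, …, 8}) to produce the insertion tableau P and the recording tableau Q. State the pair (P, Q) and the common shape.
P = [1, 4, 7] / [2, 6] / [3, 8] / [5];  Q = [1, 3, 8] / [2, 5] / [4, 6] / [7];  common shape = (3, 2, 2, 1)

Row-insert the values π_1, π_2, … into P one at a time, bumping the leftmost entry strictly greater than the inserted value down to the next row. The recording tableau Q records, in position (i, j), the step at which that cell was added to P.
  Insert 5 (step 1): P = [5];  Q = [1]
  Insert 3 (step 2): P = [3] / [5];  Q = [1] / [2]
  Insert 8 (step 3): P = [3, 8] / [5];  Q = [1, 3] / [2]
  Insert 2 (step 4): P = [2, 8] / [3] / [5];  Q = [1, 3] / [2] / [4]
  Insert 6 (step 5): P = [2, 6] / [3, 8] / [5];  Q = [1, 3] / [2, 5] / [4]
  Insert 4 (step 6): P = [2, 4] / [3, 6] / [5, 8];  Q = [1, 3] / [2, 5] / [4, 6]
  Insert 1 (step 7): P = [1, 4] / [2, 6] / [3, 8] / [5];  Q = [1, 3] / [2, 5] / [4, 6] / [7]
  Insert 7 (step 8): P = [1, 4, 7] / [2, 6] / [3, 8] / [5];  Q = [1, 3, 8] / [2, 5] / [4, 6] / [7]
Final shape: (3, 2, 2, 1).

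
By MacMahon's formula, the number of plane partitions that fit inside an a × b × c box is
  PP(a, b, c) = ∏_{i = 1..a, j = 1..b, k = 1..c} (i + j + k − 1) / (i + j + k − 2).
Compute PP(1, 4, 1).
PP(1, 4, 1) = 5

Evaluate the triple product over i = 1..1, j = 1..4, k = 1..1. The factors are (2/1) · (3/2) · (4/3) · (5/4). The numerators and denominators telescope so the product is an integer; carrying out the multiplication exactly gives PP(1, 4, 1) = 5.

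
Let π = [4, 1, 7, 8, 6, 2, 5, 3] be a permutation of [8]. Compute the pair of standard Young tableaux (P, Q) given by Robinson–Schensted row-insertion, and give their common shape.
P = [1, 2, 3] / [4, 5, 8] / [6] / [7];  Q = [1, 3, 4] / [2, 5, 7] / [6] / [8];  common shape = (3, 3, 1, 1)

Row-insert the values π_1, π_2, … into P one at a time, bumping the leftmost entry strictly greater than the inserted value down to the next row. The recording tableau Q records, in position (i, j), the step at which that cell was added to P.
  Insert 4 (step 1): P = [4];  Q = [1]
  Insert 1 (step 2): P = [1] / [4];  Q = [1] / [2]
  Insert 7 (step 3): P = [1, 7] / [4];  Q = [1, 3] / [2]
  Insert 8 (step 4): P = [1, 7, 8] / [4];  Q = [1, 3, 4] / [2]
  Insert 6 (step 5): P = [1, 6, 8] / [4, 7];  Q = [1, 3, 4] / [2, 5]
  Insert 2 (step 6): P = [1, 2, 8] / [4, 6] / [7];  Q = [1, 3, 4] / [2, 5] / [6]
  Insert 5 (step 7): P = [1, 2, 5] / [4, 6, 8] / [7];  Q = [1, 3, 4] / [2, 5, 7] / [6]
  Insert 3 (step 8): P = [1, 2, 3] / [4, 5, 8] / [6] / [7];  Q = [1, 3, 4] / [2, 5, 7] / [6] / [8]
Final shape: (3, 3, 1, 1).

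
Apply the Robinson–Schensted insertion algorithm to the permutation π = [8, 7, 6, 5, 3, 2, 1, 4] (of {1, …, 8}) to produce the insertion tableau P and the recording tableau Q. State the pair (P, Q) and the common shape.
P = [1, 4] / [2] / [3] / [5] / [6] / [7] / [8];  Q = [1, 8] / [2] / [3] / [4] / [5] / [6] / [7];  common shape = (2, 1, 1, 1, 1, 1, 1)

Row-insert the values π_1, π_2, … into P one at a time, bumping the leftmost entry strictly greater than the inserted value down to the next row. The recording tableau Q records, in position (i, j), the step at which that cell was added to P.
  Insert 8 (step 1): P = [8];  Q = [1]
  Insert 7 (step 2): P = [7] / [8];  Q = [1] / [2]
  Insert 6 (step 3): P = [6] / [7] / [8];  Q = [1] / [2] / [3]
  Insert 5 (step 4): P = [5] / [6] / [7] / [8];  Q = [1] / [2] / [3] / [4]
  Insert 3 (step 5): P = [3] / [5] / [6] / [7] / [8];  Q = [1] / [2] / [3] / [4] / [5]
  Insert 2 (step 6): P = [2] / [3] / [5] / [6] / [7] / [8];  Q = [1] / [2] / [3] / [4] / [5] / [6]
  Insert 1 (step 7): P = [1] / [2] / [3] / [5] / [6] / [7] / [8];  Q = [1] / [2] / [3] / [4] / [5] / [6] / [7]
  Insert 4 (step 8): P = [1, 4] / [2] / [3] / [5] / [6] / [7] / [8];  Q = [1, 8] / [2] / [3] / [4] / [5] / [6] / [7]
Final shape: (2, 1, 1, 1, 1, 1, 1).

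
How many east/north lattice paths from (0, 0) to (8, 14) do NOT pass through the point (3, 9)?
Number of paths = 264330

Total paths from (0, 0) to (8, 14): C(22, 8) = 319770. Paths through (3, 9): (paths (0, 0) → (3, 9)) × (paths (3, 9) → (8, 14)) = C(12, 3) · C(10, 5) = 220 · 252 = 55440. Avoidance count = 319770 − 55440 = 264330.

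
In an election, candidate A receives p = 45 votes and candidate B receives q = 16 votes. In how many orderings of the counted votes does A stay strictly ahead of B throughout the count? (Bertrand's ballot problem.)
Strict-lead orderings = 96414286661805

Total orderings of the 61 votes with 45 for A: C(61, 45) = 202802465047245. By the Bertrand ballot formula (Cycle Lemma / reflection principle), the number of orderings in which A is strictly ahead of B throughout is (p − q)/(p + q) · C(p + q, p) = (45 − 16)/(45 + 16) · 202802465047245 = 96414286661805.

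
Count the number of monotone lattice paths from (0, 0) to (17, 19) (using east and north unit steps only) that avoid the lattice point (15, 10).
Number of paths = 8417714800

Total paths from (0, 0) to (17, 19): C(36, 17) = 8597496600. Paths through (15, 10): (paths (0, 0) → (15, 10)) × (paths (15, 10) → (17, 19)) = C(25, 15) · C(11, 2) = 3268760 · 55 = 179781800. Avoidance count = 8597496600 − 179781800 = 8417714800.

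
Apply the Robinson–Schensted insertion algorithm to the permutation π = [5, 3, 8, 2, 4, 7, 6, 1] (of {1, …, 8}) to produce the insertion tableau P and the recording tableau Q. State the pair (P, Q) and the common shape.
P = [1, 4, 6] / [2, 7] / [3, 8] / [5];  Q = [1, 3, 6] / [2, 5] / [4, 7] / [8];  common shape = (3, 2, 2, 1)

Row-insert the values π_1, π_2, … into P one at a time, bumping the leftmost entry strictly greater than the inserted value down to the next row. The recording tableau Q records, in position (i, j), the step at which that cell was added to P.
  Insert 5 (step 1): P = [5];  Q = [1]
  Insert 3 (step 2): P = [3] / [5];  Q = [1] / [2]
  Insert 8 (step 3): P = [3, 8] / [5];  Q = [1, 3] / [2]
  Insert 2 (step 4): P = [2, 8] / [3] / [5];  Q = [1, 3] / [2] / [4]
  Insert 4 (step 5): P = [2, 4] / [3, 8] / [5];  Q = [1, 3] / [2, 5] / [4]
  Insert 7 (step 6): P = [2, 4, 7] / [3, 8] / [5];  Q = [1, 3, 6] / [2, 5] / [4]
  Insert 6 (step 7): P = [2, 4, 6] / [3, 7] / [5, 8];  Q = [1, 3, 6] / [2, 5] / [4, 7]
  Insert 1 (step 8): P = [1, 4, 6] / [2, 7] / [3, 8] / [5];  Q = [1, 3, 6] / [2, 5] / [4, 7] / [8]
Final shape: (3, 2, 2, 1).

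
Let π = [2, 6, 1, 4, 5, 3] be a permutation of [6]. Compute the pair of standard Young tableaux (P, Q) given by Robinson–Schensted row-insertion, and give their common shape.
P = [1, 3, 5] / [2, 4] / [6];  Q = [1, 2, 5] / [3, 4] / [6];  common shape = (3, 2, 1)

Row-insert the values π_1, π_2, … into P one at a time, bumping the leftmost entry strictly greater than the inserted value down to the next row. The recording tableau Q records, in position (i, j), the step at which that cell was added to P.
  Insert 2 (step 1): P = [2];  Q = [1]
  Insert 6 (step 2): P = [2, 6];  Q = [1, 2]
  Insert 1 (step 3): P = [1, 6] / [2];  Q = [1, 2] / [3]
  Insert 4 (step 4): P = [1, 4] / [2, 6];  Q = [1, 2] / [3, 4]
  Insert 5 (step 5): P = [1, 4, 5] / [2, 6];  Q = [1, 2, 5] / [3, 4]
  Insert 3 (step 6): P = [1, 3, 5] / [2, 4] / [6];  Q = [1, 2, 5] / [3, 4] / [6]
Final shape: (3, 2, 1).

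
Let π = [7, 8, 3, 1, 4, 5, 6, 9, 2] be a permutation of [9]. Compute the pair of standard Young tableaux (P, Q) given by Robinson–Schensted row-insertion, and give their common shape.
P = [1, 2, 5, 6, 9] / [3, 4] / [7, 8];  Q = [1, 2, 6, 7, 8] / [3, 5] / [4, 9];  common shape = (5, 2, 2)

Row-insert the values π_1, π_2, … into P one at a time, bumping the leftmost entry strictly greater than the inserted value down to the next row. The recording tableau Q records, in position (i, j), the step at which that cell was added to P.
  Insert 7 (step 1): P = [7];  Q = [1]
  Insert 8 (step 2): P = [7, 8];  Q = [1, 2]
  Insert 3 (step 3): P = [3, 8] / [7];  Q = [1, 2] / [3]
  Insert 1 (step 4): P = [1, 8] / [3] / [7];  Q = [1, 2] / [3] / [4]
  Insert 4 (step 5): P = [1, 4] / [3, 8] / [7];  Q = [1, 2] / [3, 5] / [4]
  Insert 5 (step 6): P = [1, 4, 5] / [3, 8] / [7];  Q = [1, 2, 6] / [3, 5] / [4]
  Insert 6 (step 7): P = [1, 4, 5, 6] / [3, 8] / [7];  Q = [1, 2, 6, 7] / [3, 5] / [4]
  Insert 9 (step 8): P = [1, 4, 5, 6, 9] / [3, 8] / [7];  Q = [1, 2, 6, 7, 8] / [3, 5] / [4]
  Insert 2 (step 9): P = [1, 2, 5, 6, 9] / [3, 4] / [7, 8];  Q = [1, 2, 6, 7, 8] / [3, 5] / [4, 9]
Final shape: (5, 2, 2).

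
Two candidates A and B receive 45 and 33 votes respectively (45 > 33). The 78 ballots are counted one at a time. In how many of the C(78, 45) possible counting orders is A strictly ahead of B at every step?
Strict-lead orderings = 1677257488278232514920

Total orderings of the 78 votes with 45 for A: C(78, 45) = 10902173673808511346980. By the Bertrand ballot formula (Cycle Lemma / reflection principle), the number of orderings in which A is strictly ahead of B throughout is (p − q)/(p + q) · C(p + q, p) = (45 − 33)/(45 + 33) · 10902173673808511346980 = 1677257488278232514920.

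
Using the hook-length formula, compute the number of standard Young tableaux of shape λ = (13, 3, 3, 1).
# SYT of shape (13, 3, 3, 1) = 959310

Hook-length formula: f^λ = n! / Π hook(c), product over all cells c of the Young diagram. For λ = (13, 3, 3, 1), n = 20 boxes. Hook lengths by row (left-to-right, top-to-bottom): [16, 14, 13, 10, 9, 8, 7, 6, 5, 4, 3, 2, 1]; [5, 3, 2]; [4, 2, 1]; [1]. Product of hooks = 2536095744000. So f^λ = 20! / 2536095744000 = 2432902008176640000 / 2536095744000 = 959310.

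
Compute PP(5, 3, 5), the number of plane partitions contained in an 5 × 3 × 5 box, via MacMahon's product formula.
PP(5, 3, 5) = 731808

Evaluate the triple product over i = 1..5, j = 1..3, k = 1..5. The factors are (2/1) · (3/2) · (4/3) · (5/4) · (6/5) · (3/2) · (4/3) · (5/4) · … (75 factors total). The numerators and denominators telescope so the product is an integer; carrying out the multiplication exactly gives PP(5, 3, 5) = 731808.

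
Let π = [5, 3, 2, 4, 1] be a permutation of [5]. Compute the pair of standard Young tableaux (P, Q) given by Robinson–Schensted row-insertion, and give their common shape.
P = [1, 4] / [2] / [3] / [5];  Q = [1, 4] / [2] / [3] / [5];  common shape = (2, 1, 1, 1)

Row-insert the values π_1, π_2, … into P one at a time, bumping the leftmost entry strictly greater than the inserted value down to the next row. The recording tableau Q records, in position (i, j), the step at which that cell was added to P.
  Insert 5 (step 1): P = [5];  Q = [1]
  Insert 3 (step 2): P = [3] / [5];  Q = [1] / [2]
  Insert 2 (step 3): P = [2] / [3] / [5];  Q = [1] / [2] / [3]
  Insert 4 (step 4): P = [2, 4] / [3] / [5];  Q = [1, 4] / [2] / [3]
  Insert 1 (step 5): P = [1, 4] / [2] / [3] / [5];  Q = [1, 4] / [2] / [3] / [5]
Final shape: (2, 1, 1, 1).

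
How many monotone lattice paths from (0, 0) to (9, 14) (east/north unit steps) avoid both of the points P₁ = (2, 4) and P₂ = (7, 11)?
Number of paths = 326030

Inclusion–exclusion. Total paths: C(23, 9) = 817190. Through P₁: C(6, 2)·C(17, 7) = 291720. Through P₂: C(18, 7)·C(5, 2) = 318240. Since P₁ is strictly southwest of P₂, a monotone path through both must visit P₁ then P₂; paths through both = C(6, 2)·C(12, 5)·C(5, 2) = 118800. Avoid both = 817190 − 291720 − 318240 + 118800 = 326030.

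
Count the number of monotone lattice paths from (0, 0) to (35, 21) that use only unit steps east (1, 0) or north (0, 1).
Number of paths = 1346766106565880

A monotone lattice path from (0, 0) to (35, 21) consists of 35 east steps and 21 north steps in some order, so it is determined by which 35 of the 56 steps are east. The count is C(56, 35) = 1346766106565880.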